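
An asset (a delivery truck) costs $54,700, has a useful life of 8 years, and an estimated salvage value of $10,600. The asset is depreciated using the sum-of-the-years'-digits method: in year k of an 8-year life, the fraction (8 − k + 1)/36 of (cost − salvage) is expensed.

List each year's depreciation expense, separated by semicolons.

$9,800; $8,575; $7,350; $6,125; $4,900; $3,675; $2,450; $1,225

Depreciable base = $54,700 − $10,600 = $44,100.
Sum of the years' digits = 8+7+6+5+4+3+2+1 = 36.
Year 1: $44,100 × 8/36 = $9,800. Book value $44,900.
Year 2: $44,100 × 7/36 = $8,575. Book value $36,325.
Year 3: $44,100 × 6/36 = $7,350. Book value $28,975.
Year 4: $44,100 × 5/36 = $6,125. Book value $22,850.
Year 5: $44,100 × 4/36 = $4,900. Book value $17,950.
Year 6: $44,100 × 3/36 = $3,675. Book value $14,275.
Year 7: $44,100 × 2/36 = $2,450. Book value $11,825.
Year 8: $44,100 × 1/36 = $1,225. Book value $10,600.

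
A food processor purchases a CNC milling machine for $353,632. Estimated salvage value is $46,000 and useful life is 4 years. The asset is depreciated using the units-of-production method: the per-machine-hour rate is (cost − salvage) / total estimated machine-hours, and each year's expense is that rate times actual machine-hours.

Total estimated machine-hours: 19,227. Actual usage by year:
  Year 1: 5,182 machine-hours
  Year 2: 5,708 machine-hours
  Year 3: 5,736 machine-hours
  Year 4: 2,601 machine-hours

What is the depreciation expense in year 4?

$41,616

Depreciable base = $353,632 − $46,000 = $307,632.
Rate = $307,632 / 19,227 machine-hours = $16 per machine-hour.
Year 1: 5,182 × $16 = $82,912. Book value $270,720.
Year 2: 5,708 × $16 = $91,328. Book value $179,392.
Year 3: 5,736 × $16 = $91,776. Book value $87,616.
Year 4: 2,601 × $16 = $41,616. Book value $46,000.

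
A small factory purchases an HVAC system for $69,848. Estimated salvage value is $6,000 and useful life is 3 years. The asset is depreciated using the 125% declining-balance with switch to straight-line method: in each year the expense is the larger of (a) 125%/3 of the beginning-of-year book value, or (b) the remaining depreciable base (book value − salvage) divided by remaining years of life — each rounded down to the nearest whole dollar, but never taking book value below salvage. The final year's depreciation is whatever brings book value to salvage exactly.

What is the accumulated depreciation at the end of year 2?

$46,475

Depreciable base = $69,848 − $6,000 = $63,848.
Year 1: DB = ⌊$69,848 × 125%/3⌋ = $29,103; SL = ⌊$63,848/3⌋ = $21,282 → take DB $29,103. Book value $40,745.
Year 2: DB = ⌊$40,745 × 125%/3⌋ = $16,977; SL = ⌊$34,745/2⌋ = $17,372 → take SL $17,372. Book value $23,373.
Accumulated through year 2 = $69,848 − $23,373 = $46,475.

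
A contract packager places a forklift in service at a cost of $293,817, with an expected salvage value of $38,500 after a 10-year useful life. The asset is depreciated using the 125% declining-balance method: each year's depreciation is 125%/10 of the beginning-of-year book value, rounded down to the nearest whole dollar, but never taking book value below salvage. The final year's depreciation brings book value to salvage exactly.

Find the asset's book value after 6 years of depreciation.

Depreciable base = $293,817 − $38,500 = $255,317.
Year 1: ⌊$293,817 × 125%/10⌋ = $36,727. Book value $257,090.
Year 2: ⌊$257,090 × 125%/10⌋ = $32,136. Book value $224,954.
Year 3: ⌊$224,954 × 125%/10⌋ = $28,119. Book value $196,835.
Year 4: ⌊$196,835 × 125%/10⌋ = $24,604. Book value $172,231.
Year 5: ⌊$172,231 × 125%/10⌋ = $21,528. Book value $150,703.
Year 6: ⌊$150,703 × 125%/10⌋ = $18,837. Book value $131,866.

$131,866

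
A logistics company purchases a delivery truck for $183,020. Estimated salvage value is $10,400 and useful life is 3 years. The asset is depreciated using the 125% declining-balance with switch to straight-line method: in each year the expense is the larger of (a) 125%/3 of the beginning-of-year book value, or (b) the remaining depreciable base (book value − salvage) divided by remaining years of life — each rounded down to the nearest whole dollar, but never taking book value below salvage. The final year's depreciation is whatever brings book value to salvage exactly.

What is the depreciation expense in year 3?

Depreciable base = $183,020 − $10,400 = $172,620.
Year 1: DB = ⌊$183,020 × 125%/3⌋ = $76,258; SL = ⌊$172,620/3⌋ = $57,540 → take DB $76,258. Book value $106,762.
Year 2: DB = ⌊$106,762 × 125%/3⌋ = $44,484; SL = ⌊$96,362/2⌋ = $48,181 → take SL $48,181. Book value $58,581.
Year 3 (final): $58,581 − $10,400 = $48,181. Book value $10,400.

$48,181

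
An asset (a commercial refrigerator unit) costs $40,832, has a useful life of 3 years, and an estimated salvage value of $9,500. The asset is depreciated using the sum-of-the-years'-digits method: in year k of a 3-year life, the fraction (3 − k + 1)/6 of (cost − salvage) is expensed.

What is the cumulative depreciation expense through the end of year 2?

$26,110

Depreciable base = $40,832 − $9,500 = $31,332.
Sum of the years' digits = 3+2+1 = 6.
Year 1: $31,332 × 3/6 = $15,666. Book value $25,166.
Year 2: $31,332 × 2/6 = $10,444. Book value $14,722.
Accumulated through year 2 = $40,832 − $14,722 = $26,110.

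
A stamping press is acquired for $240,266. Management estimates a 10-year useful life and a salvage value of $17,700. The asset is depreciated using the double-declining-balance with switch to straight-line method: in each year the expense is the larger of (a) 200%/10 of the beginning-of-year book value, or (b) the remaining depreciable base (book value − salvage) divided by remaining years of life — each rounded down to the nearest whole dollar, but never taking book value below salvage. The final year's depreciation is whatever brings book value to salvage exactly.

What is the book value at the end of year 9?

$28,597

Depreciable base = $240,266 − $17,700 = $222,566.
Year 1: DB = ⌊$240,266 × 200%/10⌋ = $48,053; SL = ⌊$222,566/10⌋ = $22,256 → take DB $48,053. Book value $192,213.
Year 2: DB = ⌊$192,213 × 200%/10⌋ = $38,442; SL = ⌊$174,513/9⌋ = $19,390 → take DB $38,442. Book value $153,771.
Year 3: DB = ⌊$153,771 × 200%/10⌋ = $30,754; SL = ⌊$136,071/8⌋ = $17,008 → take DB $30,754. Book value $123,017.
Year 4: DB = ⌊$123,017 × 200%/10⌋ = $24,603; SL = ⌊$105,317/7⌋ = $15,045 → take DB $24,603. Book value $98,414.
Year 5: DB = ⌊$98,414 × 200%/10⌋ = $19,682; SL = ⌊$80,714/6⌋ = $13,452 → take DB $19,682. Book value $78,732.
Year 6: DB = ⌊$78,732 × 200%/10⌋ = $15,746; SL = ⌊$61,032/5⌋ = $12,206 → take DB $15,746. Book value $62,986.
Year 7: DB = ⌊$62,986 × 200%/10⌋ = $12,597; SL = ⌊$45,286/4⌋ = $11,321 → take DB $12,597. Book value $50,389.
Year 8: DB = ⌊$50,389 × 200%/10⌋ = $10,077; SL = ⌊$32,689/3⌋ = $10,896 → take SL $10,896. Book value $39,493.
Year 9: DB = ⌊$39,493 × 200%/10⌋ = $7,898; SL = ⌊$21,793/2⌋ = $10,896 → take SL $10,896. Book value $28,597.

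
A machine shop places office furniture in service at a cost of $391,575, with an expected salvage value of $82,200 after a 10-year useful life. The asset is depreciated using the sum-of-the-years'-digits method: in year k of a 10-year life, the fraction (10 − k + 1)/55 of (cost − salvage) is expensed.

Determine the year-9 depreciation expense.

Depreciable base = $391,575 − $82,200 = $309,375.
Sum of the years' digits = 10+9+8+7+6+5+4+3+2+1 = 55.
Year 1: $309,375 × 10/55 = $56,250. Book value $335,325.
Year 2: $309,375 × 9/55 = $50,625. Book value $284,700.
Year 3: $309,375 × 8/55 = $45,000. Book value $239,700.
Year 4: $309,375 × 7/55 = $39,375. Book value $200,325.
Year 5: $309,375 × 6/55 = $33,750. Book value $166,575.
Year 6: $309,375 × 5/55 = $28,125. Book value $138,450.
Year 7: $309,375 × 4/55 = $22,500. Book value $115,950.
Year 8: $309,375 × 3/55 = $16,875. Book value $99,075.
Year 9: $309,375 × 2/55 = $11,250. Book value $87,825.

$11,250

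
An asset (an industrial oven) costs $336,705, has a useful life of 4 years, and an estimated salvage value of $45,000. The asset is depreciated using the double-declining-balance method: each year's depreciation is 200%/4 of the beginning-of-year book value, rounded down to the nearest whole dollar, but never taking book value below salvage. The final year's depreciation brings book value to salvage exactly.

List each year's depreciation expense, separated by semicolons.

Depreciable base = $336,705 − $45,000 = $291,705.
Year 1: ⌊$336,705 × 200%/4⌋ = $168,352. Book value $168,353.
Year 2: ⌊$168,353 × 200%/4⌋ = $84,176. Book value $84,177.
Year 3: ⌊$84,177 × 200%/4⌋ = $42,088, capped at $39,177. Book value $45,000.
Year 4 (final): $45,000 − $45,000 = $0. Book value $45,000.

$168,352; $84,176; $39,177; $0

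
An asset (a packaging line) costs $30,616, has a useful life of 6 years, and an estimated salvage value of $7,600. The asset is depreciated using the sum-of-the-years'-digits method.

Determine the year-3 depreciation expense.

Depreciable base = $30,616 − $7,600 = $23,016.
Sum of the years' digits = 6+5+4+3+2+1 = 21.
Year 1: $23,016 × 6/21 = $6,576. Book value $24,040.
Year 2: $23,016 × 5/21 = $5,480. Book value $18,560.
Year 3: $23,016 × 4/21 = $4,384. Book value $14,176.

$4,384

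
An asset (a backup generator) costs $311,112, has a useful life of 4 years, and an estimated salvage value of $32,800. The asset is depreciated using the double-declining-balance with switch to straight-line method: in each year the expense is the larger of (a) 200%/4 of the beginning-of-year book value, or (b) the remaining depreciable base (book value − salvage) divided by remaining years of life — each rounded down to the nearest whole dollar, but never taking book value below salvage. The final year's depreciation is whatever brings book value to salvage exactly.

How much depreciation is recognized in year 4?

Depreciable base = $311,112 − $32,800 = $278,312.
Year 1: DB = ⌊$311,112 × 200%/4⌋ = $155,556; SL = ⌊$278,312/4⌋ = $69,578 → take DB $155,556. Book value $155,556.
Year 2: DB = ⌊$155,556 × 200%/4⌋ = $77,778; SL = ⌊$122,756/3⌋ = $40,918 → take DB $77,778. Book value $77,778.
Year 3: DB = ⌊$77,778 × 200%/4⌋ = $38,889; SL = ⌊$44,978/2⌋ = $22,489 → take DB $38,889. Book value $38,889.
Year 4 (final): $38,889 − $32,800 = $6,089. Book value $32,800.

$6,089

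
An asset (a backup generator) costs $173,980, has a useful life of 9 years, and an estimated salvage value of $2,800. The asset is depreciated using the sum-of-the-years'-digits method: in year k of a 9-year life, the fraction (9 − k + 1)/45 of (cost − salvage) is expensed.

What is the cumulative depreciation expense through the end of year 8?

Depreciable base = $173,980 − $2,800 = $171,180.
Sum of the years' digits = 9+8+7+6+5+4+3+2+1 = 45.
Year 1: $171,180 × 9/45 = $34,236. Book value $139,744.
Year 2: $171,180 × 8/45 = $30,432. Book value $109,312.
Year 3: $171,180 × 7/45 = $26,628. Book value $82,684.
Year 4: $171,180 × 6/45 = $22,824. Book value $59,860.
Year 5: $171,180 × 5/45 = $19,020. Book value $40,840.
Year 6: $171,180 × 4/45 = $15,216. Book value $25,624.
Year 7: $171,180 × 3/45 = $11,412. Book value $14,212.
Year 8: $171,180 × 2/45 = $7,608. Book value $6,604.
Accumulated through year 8 = $173,980 − $6,604 = $167,376.

$167,376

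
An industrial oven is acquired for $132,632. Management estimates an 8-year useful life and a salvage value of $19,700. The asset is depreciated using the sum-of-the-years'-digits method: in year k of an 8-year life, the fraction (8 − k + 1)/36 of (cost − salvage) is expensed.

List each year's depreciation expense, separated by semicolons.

$25,096; $21,959; $18,822; $15,685; $12,548; $9,411; $6,274; $3,137

Depreciable base = $132,632 − $19,700 = $112,932.
Sum of the years' digits = 8+7+6+5+4+3+2+1 = 36.
Year 1: $112,932 × 8/36 = $25,096. Book value $107,536.
Year 2: $112,932 × 7/36 = $21,959. Book value $85,577.
Year 3: $112,932 × 6/36 = $18,822. Book value $66,755.
Year 4: $112,932 × 5/36 = $15,685. Book value $51,070.
Year 5: $112,932 × 4/36 = $12,548. Book value $38,522.
Year 6: $112,932 × 3/36 = $9,411. Book value $29,111.
Year 7: $112,932 × 2/36 = $6,274. Book value $22,837.
Year 8: $112,932 × 1/36 = $3,137. Book value $19,700.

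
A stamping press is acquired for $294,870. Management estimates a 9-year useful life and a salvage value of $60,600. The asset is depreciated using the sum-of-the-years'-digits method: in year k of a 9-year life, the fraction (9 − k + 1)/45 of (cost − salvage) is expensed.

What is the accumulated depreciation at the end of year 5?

$182,210

Depreciable base = $294,870 − $60,600 = $234,270.
Sum of the years' digits = 9+8+7+6+5+4+3+2+1 = 45.
Year 1: $234,270 × 9/45 = $46,854. Book value $248,016.
Year 2: $234,270 × 8/45 = $41,648. Book value $206,368.
Year 3: $234,270 × 7/45 = $36,442. Book value $169,926.
Year 4: $234,270 × 6/45 = $31,236. Book value $138,690.
Year 5: $234,270 × 5/45 = $26,030. Book value $112,660.
Accumulated through year 5 = $294,870 − $112,660 = $182,210.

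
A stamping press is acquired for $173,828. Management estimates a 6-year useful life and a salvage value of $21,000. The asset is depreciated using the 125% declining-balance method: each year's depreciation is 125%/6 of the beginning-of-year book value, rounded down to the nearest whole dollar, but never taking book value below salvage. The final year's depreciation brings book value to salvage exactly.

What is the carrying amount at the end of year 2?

$108,945

Depreciable base = $173,828 − $21,000 = $152,828.
Year 1: ⌊$173,828 × 125%/6⌋ = $36,214. Book value $137,614.
Year 2: ⌊$137,614 × 125%/6⌋ = $28,669. Book value $108,945.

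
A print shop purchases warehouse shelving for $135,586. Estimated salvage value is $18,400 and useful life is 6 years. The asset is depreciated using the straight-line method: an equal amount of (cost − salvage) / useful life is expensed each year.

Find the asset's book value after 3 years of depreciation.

$76,993

Depreciable base = $135,586 − $18,400 = $117,186.
Annual expense = $117,186 / 6 = $19,531.
End of year 1: book value $116,055.
End of year 2: book value $96,524.
End of year 3: book value $76,993.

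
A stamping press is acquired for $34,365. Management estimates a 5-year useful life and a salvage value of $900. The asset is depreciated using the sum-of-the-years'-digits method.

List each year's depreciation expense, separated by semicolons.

Depreciable base = $34,365 − $900 = $33,465.
Sum of the years' digits = 5+4+3+2+1 = 15.
Year 1: $33,465 × 5/15 = $11,155. Book value $23,210.
Year 2: $33,465 × 4/15 = $8,924. Book value $14,286.
Year 3: $33,465 × 3/15 = $6,693. Book value $7,593.
Year 4: $33,465 × 2/15 = $4,462. Book value $3,131.
Year 5: $33,465 × 1/15 = $2,231. Book value $900.

$11,155; $8,924; $6,693; $4,462; $2,231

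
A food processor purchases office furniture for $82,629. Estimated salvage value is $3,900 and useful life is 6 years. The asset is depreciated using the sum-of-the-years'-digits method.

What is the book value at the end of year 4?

$15,147

Depreciable base = $82,629 − $3,900 = $78,729.
Sum of the years' digits = 6+5+4+3+2+1 = 21.
Year 1: $78,729 × 6/21 = $22,494. Book value $60,135.
Year 2: $78,729 × 5/21 = $18,745. Book value $41,390.
Year 3: $78,729 × 4/21 = $14,996. Book value $26,394.
Year 4: $78,729 × 3/21 = $11,247. Book value $15,147.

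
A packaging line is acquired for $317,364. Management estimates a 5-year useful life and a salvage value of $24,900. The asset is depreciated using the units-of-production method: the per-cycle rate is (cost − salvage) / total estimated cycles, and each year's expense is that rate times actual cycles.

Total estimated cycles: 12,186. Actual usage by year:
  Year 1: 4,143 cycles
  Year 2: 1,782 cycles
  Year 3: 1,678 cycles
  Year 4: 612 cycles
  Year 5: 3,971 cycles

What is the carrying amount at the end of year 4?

$120,204

Depreciable base = $317,364 − $24,900 = $292,464.
Rate = $292,464 / 12,186 cycles = $24 per cycle.
Year 1: 4,143 × $24 = $99,432. Book value $217,932.
Year 2: 1,782 × $24 = $42,768. Book value $175,164.
Year 3: 1,678 × $24 = $40,272. Book value $134,892.
Year 4: 612 × $24 = $14,688. Book value $120,204.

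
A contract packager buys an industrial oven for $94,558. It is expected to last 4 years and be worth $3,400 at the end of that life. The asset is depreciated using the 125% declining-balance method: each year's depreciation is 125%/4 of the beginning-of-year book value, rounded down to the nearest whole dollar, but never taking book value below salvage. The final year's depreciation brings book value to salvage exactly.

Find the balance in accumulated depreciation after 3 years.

$63,830

Depreciable base = $94,558 − $3,400 = $91,158.
Year 1: ⌊$94,558 × 125%/4⌋ = $29,549. Book value $65,009.
Year 2: ⌊$65,009 × 125%/4⌋ = $20,315. Book value $44,694.
Year 3: ⌊$44,694 × 125%/4⌋ = $13,966. Book value $30,728.
Accumulated through year 3 = $94,558 − $30,728 = $63,830.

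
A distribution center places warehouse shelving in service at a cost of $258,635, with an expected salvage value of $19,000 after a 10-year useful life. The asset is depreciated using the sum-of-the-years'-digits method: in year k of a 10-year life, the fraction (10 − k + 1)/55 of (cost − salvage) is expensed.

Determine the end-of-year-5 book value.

Depreciable base = $258,635 − $19,000 = $239,635.
Sum of the years' digits = 10+9+8+7+6+5+4+3+2+1 = 55.
Year 1: $239,635 × 10/55 = $43,570. Book value $215,065.
Year 2: $239,635 × 9/55 = $39,213. Book value $175,852.
Year 3: $239,635 × 8/55 = $34,856. Book value $140,996.
Year 4: $239,635 × 7/55 = $30,499. Book value $110,497.
Year 5: $239,635 × 6/55 = $26,142. Book value $84,355.

$84,355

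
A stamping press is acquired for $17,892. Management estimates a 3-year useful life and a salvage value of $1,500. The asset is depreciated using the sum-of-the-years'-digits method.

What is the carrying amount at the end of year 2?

$4,232

Depreciable base = $17,892 − $1,500 = $16,392.
Sum of the years' digits = 3+2+1 = 6.
Year 1: $16,392 × 3/6 = $8,196. Book value $9,696.
Year 2: $16,392 × 2/6 = $5,464. Book value $4,232.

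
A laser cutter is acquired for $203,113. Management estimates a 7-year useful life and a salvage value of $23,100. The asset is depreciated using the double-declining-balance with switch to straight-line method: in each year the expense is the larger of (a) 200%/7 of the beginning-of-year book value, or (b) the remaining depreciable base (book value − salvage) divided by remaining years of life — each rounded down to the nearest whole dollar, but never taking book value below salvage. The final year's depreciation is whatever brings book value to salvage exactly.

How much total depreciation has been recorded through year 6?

$176,136

Depreciable base = $203,113 − $23,100 = $180,013.
Year 1: DB = ⌊$203,113 × 200%/7⌋ = $58,032; SL = ⌊$180,013/7⌋ = $25,716 → take DB $58,032. Book value $145,081.
Year 2: DB = ⌊$145,081 × 200%/7⌋ = $41,451; SL = ⌊$121,981/6⌋ = $20,330 → take DB $41,451. Book value $103,630.
Year 3: DB = ⌊$103,630 × 200%/7⌋ = $29,608; SL = ⌊$80,530/5⌋ = $16,106 → take DB $29,608. Book value $74,022.
Year 4: DB = ⌊$74,022 × 200%/7⌋ = $21,149; SL = ⌊$50,922/4⌋ = $12,730 → take DB $21,149. Book value $52,873.
Year 5: DB = ⌊$52,873 × 200%/7⌋ = $15,106; SL = ⌊$29,773/3⌋ = $9,924 → take DB $15,106. Book value $37,767.
Year 6: DB = ⌊$37,767 × 200%/7⌋ = $10,790; SL = ⌊$14,667/2⌋ = $7,333 → take DB $10,790. Book value $26,977.
Accumulated through year 6 = $203,113 − $26,977 = $176,136.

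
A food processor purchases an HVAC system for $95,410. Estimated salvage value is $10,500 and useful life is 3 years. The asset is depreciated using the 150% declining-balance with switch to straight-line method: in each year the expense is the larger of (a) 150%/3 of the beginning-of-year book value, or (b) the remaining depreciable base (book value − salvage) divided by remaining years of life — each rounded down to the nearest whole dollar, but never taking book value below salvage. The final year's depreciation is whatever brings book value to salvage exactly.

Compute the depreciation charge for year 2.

$23,852

Depreciable base = $95,410 − $10,500 = $84,910.
Year 1: DB = ⌊$95,410 × 150%/3⌋ = $47,705; SL = ⌊$84,910/3⌋ = $28,303 → take DB $47,705. Book value $47,705.
Year 2: DB = ⌊$47,705 × 150%/3⌋ = $23,852; SL = ⌊$37,205/2⌋ = $18,602 → take DB $23,852. Book value $23,853.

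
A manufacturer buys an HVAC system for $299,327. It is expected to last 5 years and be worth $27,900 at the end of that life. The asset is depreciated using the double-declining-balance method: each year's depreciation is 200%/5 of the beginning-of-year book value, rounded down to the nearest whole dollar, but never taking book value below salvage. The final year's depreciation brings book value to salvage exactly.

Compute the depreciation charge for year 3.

$43,103

Depreciable base = $299,327 − $27,900 = $271,427.
Year 1: ⌊$299,327 × 200%/5⌋ = $119,730. Book value $179,597.
Year 2: ⌊$179,597 × 200%/5⌋ = $71,838. Book value $107,759.
Year 3: ⌊$107,759 × 200%/5⌋ = $43,103. Book value $64,656.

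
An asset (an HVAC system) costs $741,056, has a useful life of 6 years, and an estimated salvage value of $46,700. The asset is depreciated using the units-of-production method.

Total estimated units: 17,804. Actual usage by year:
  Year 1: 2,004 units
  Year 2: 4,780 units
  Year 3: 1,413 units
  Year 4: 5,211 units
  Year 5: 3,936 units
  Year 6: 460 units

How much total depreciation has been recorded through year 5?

Depreciable base = $741,056 − $46,700 = $694,356.
Rate = $694,356 / 17,804 units = $39 per unit.
Year 1: 2,004 × $39 = $78,156. Book value $662,900.
Year 2: 4,780 × $39 = $186,420. Book value $476,480.
Year 3: 1,413 × $39 = $55,107. Book value $421,373.
Year 4: 5,211 × $39 = $203,229. Book value $218,144.
Year 5: 3,936 × $39 = $153,504. Book value $64,640.
Accumulated through year 5 = $741,056 − $64,640 = $676,416.

$676,416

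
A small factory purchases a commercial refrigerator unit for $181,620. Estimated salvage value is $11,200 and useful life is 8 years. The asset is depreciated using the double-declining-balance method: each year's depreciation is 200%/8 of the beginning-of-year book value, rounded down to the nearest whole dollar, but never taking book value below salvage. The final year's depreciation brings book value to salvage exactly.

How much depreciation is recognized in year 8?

$13,045

Depreciable base = $181,620 − $11,200 = $170,420.
Year 1: ⌊$181,620 × 200%/8⌋ = $45,405. Book value $136,215.
Year 2: ⌊$136,215 × 200%/8⌋ = $34,053. Book value $102,162.
Year 3: ⌊$102,162 × 200%/8⌋ = $25,540. Book value $76,622.
Year 4: ⌊$76,622 × 200%/8⌋ = $19,155. Book value $57,467.
Year 5: ⌊$57,467 × 200%/8⌋ = $14,366. Book value $43,101.
Year 6: ⌊$43,101 × 200%/8⌋ = $10,775. Book value $32,326.
Year 7: ⌊$32,326 × 200%/8⌋ = $8,081. Book value $24,245.
Year 8 (final): $24,245 − $11,200 = $13,045. Book value $11,200.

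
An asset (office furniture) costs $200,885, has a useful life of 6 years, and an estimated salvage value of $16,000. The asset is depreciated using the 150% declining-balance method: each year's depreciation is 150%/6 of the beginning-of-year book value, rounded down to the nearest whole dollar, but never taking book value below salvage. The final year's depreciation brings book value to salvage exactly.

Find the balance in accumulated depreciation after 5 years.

$153,213

Depreciable base = $200,885 − $16,000 = $184,885.
Year 1: ⌊$200,885 × 150%/6⌋ = $50,221. Book value $150,664.
Year 2: ⌊$150,664 × 150%/6⌋ = $37,666. Book value $112,998.
Year 3: ⌊$112,998 × 150%/6⌋ = $28,249. Book value $84,749.
Year 4: ⌊$84,749 × 150%/6⌋ = $21,187. Book value $63,562.
Year 5: ⌊$63,562 × 150%/6⌋ = $15,890. Book value $47,672.
Accumulated through year 5 = $200,885 − $47,672 = $153,213.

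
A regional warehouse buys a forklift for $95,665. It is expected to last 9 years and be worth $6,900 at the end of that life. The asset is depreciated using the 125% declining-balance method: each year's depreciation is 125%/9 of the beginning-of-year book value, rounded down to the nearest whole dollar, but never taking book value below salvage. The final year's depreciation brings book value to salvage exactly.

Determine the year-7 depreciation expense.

$5,417

Depreciable base = $95,665 − $6,900 = $88,765.
Year 1: ⌊$95,665 × 125%/9⌋ = $13,286. Book value $82,379.
Year 2: ⌊$82,379 × 125%/9⌋ = $11,441. Book value $70,938.
Year 3: ⌊$70,938 × 125%/9⌋ = $9,852. Book value $61,086.
Year 4: ⌊$61,086 × 125%/9⌋ = $8,484. Book value $52,602.
Year 5: ⌊$52,602 × 125%/9⌋ = $7,305. Book value $45,297.
Year 6: ⌊$45,297 × 125%/9⌋ = $6,291. Book value $39,006.
Year 7: ⌊$39,006 × 125%/9⌋ = $5,417. Book value $33,589.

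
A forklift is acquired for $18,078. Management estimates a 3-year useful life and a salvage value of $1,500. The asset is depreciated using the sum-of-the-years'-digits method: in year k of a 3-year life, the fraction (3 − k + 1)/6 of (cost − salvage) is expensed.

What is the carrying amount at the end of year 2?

$4,263

Depreciable base = $18,078 − $1,500 = $16,578.
Sum of the years' digits = 3+2+1 = 6.
Year 1: $16,578 × 3/6 = $8,289. Book value $9,789.
Year 2: $16,578 × 2/6 = $5,526. Book value $4,263.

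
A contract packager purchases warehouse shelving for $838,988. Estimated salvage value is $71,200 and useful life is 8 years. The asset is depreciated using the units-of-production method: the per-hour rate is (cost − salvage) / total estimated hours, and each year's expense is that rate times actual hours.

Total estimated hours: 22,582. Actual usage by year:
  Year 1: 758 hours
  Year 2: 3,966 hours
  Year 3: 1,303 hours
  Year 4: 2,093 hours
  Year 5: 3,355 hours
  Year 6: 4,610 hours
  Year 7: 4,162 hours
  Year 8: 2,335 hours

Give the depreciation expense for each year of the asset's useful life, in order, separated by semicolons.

Depreciable base = $838,988 − $71,200 = $767,788.
Rate = $767,788 / 22,582 hours = $34 per hour.
Year 1: 758 × $34 = $25,772. Book value $813,216.
Year 2: 3,966 × $34 = $134,844. Book value $678,372.
Year 3: 1,303 × $34 = $44,302. Book value $634,070.
Year 4: 2,093 × $34 = $71,162. Book value $562,908.
Year 5: 3,355 × $34 = $114,070. Book value $448,838.
Year 6: 4,610 × $34 = $156,740. Book value $292,098.
Year 7: 4,162 × $34 = $141,508. Book value $150,590.
Year 8: 2,335 × $34 = $79,390. Book value $71,200.

$25,772; $134,844; $44,302; $71,162; $114,070; $156,740; $141,508; $79,390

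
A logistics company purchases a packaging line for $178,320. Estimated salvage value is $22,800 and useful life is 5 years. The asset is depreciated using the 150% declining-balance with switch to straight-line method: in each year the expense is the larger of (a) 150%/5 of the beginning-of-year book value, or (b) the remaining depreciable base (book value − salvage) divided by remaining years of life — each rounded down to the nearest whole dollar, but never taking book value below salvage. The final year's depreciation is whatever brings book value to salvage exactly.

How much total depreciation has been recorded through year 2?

$90,943

Depreciable base = $178,320 − $22,800 = $155,520.
Year 1: DB = ⌊$178,320 × 150%/5⌋ = $53,496; SL = ⌊$155,520/5⌋ = $31,104 → take DB $53,496. Book value $124,824.
Year 2: DB = ⌊$124,824 × 150%/5⌋ = $37,447; SL = ⌊$102,024/4⌋ = $25,506 → take DB $37,447. Book value $87,377.
Accumulated through year 2 = $178,320 − $87,377 = $90,943.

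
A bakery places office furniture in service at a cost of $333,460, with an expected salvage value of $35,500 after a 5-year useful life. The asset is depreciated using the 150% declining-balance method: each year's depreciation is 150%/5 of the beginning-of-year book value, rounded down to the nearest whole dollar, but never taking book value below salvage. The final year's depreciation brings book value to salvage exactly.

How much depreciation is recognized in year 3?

Depreciable base = $333,460 − $35,500 = $297,960.
Year 1: ⌊$333,460 × 150%/5⌋ = $100,038. Book value $233,422.
Year 2: ⌊$233,422 × 150%/5⌋ = $70,026. Book value $163,396.
Year 3: ⌊$163,396 × 150%/5⌋ = $49,018. Book value $114,378.

$49,018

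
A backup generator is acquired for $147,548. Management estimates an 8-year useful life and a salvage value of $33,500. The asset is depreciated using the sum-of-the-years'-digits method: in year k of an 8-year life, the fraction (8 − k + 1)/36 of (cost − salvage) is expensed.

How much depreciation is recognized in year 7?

$6,336

Depreciable base = $147,548 − $33,500 = $114,048.
Sum of the years' digits = 8+7+6+5+4+3+2+1 = 36.
Year 1: $114,048 × 8/36 = $25,344. Book value $122,204.
Year 2: $114,048 × 7/36 = $22,176. Book value $100,028.
Year 3: $114,048 × 6/36 = $19,008. Book value $81,020.
Year 4: $114,048 × 5/36 = $15,840. Book value $65,180.
Year 5: $114,048 × 4/36 = $12,672. Book value $52,508.
Year 6: $114,048 × 3/36 = $9,504. Book value $43,004.
Year 7: $114,048 × 2/36 = $6,336. Book value $36,668.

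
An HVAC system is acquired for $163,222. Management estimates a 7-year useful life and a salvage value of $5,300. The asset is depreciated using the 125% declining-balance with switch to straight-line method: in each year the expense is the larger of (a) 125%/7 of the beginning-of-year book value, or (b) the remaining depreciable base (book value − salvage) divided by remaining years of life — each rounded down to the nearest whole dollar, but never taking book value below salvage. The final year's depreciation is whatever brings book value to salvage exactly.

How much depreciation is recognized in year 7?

Depreciable base = $163,222 − $5,300 = $157,922.
Year 1: DB = ⌊$163,222 × 125%/7⌋ = $29,146; SL = ⌊$157,922/7⌋ = $22,560 → take DB $29,146. Book value $134,076.
Year 2: DB = ⌊$134,076 × 125%/7⌋ = $23,942; SL = ⌊$128,776/6⌋ = $21,462 → take DB $23,942. Book value $110,134.
Year 3: DB = ⌊$110,134 × 125%/7⌋ = $19,666; SL = ⌊$104,834/5⌋ = $20,966 → take SL $20,966. Book value $89,168.
Year 4: DB = ⌊$89,168 × 125%/7⌋ = $15,922; SL = ⌊$83,868/4⌋ = $20,967 → take SL $20,967. Book value $68,201.
Year 5: DB = ⌊$68,201 × 125%/7⌋ = $12,178; SL = ⌊$62,901/3⌋ = $20,967 → take SL $20,967. Book value $47,234.
Year 6: DB = ⌊$47,234 × 125%/7⌋ = $8,434; SL = ⌊$41,934/2⌋ = $20,967 → take SL $20,967. Book value $26,267.
Year 7 (final): $26,267 − $5,300 = $20,967. Book value $5,300.

$20,967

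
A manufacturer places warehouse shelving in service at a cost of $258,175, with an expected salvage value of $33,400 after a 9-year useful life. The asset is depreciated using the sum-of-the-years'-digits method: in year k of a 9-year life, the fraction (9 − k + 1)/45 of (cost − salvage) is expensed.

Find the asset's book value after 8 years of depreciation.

Depreciable base = $258,175 − $33,400 = $224,775.
Sum of the years' digits = 9+8+7+6+5+4+3+2+1 = 45.
Year 1: $224,775 × 9/45 = $44,955. Book value $213,220.
Year 2: $224,775 × 8/45 = $39,960. Book value $173,260.
Year 3: $224,775 × 7/45 = $34,965. Book value $138,295.
Year 4: $224,775 × 6/45 = $29,970. Book value $108,325.
Year 5: $224,775 × 5/45 = $24,975. Book value $83,350.
Year 6: $224,775 × 4/45 = $19,980. Book value $63,370.
Year 7: $224,775 × 3/45 = $14,985. Book value $48,385.
Year 8: $224,775 × 2/45 = $9,990. Book value $38,395.

$38,395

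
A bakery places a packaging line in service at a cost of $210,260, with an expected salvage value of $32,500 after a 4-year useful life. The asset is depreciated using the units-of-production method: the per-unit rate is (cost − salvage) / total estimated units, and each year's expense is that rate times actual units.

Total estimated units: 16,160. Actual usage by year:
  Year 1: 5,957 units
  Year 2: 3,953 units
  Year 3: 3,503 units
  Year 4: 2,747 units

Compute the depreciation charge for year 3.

$38,533

Depreciable base = $210,260 − $32,500 = $177,760.
Rate = $177,760 / 16,160 units = $11 per unit.
Year 1: 5,957 × $11 = $65,527. Book value $144,733.
Year 2: 3,953 × $11 = $43,483. Book value $101,250.
Year 3: 3,503 × $11 = $38,533. Book value $62,717.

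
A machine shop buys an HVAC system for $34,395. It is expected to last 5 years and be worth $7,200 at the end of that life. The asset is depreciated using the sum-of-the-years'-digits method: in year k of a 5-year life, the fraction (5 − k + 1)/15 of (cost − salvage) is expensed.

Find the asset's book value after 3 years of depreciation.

$12,639

Depreciable base = $34,395 − $7,200 = $27,195.
Sum of the years' digits = 5+4+3+2+1 = 15.
Year 1: $27,195 × 5/15 = $9,065. Book value $25,330.
Year 2: $27,195 × 4/15 = $7,252. Book value $18,078.
Year 3: $27,195 × 3/15 = $5,439. Book value $12,639.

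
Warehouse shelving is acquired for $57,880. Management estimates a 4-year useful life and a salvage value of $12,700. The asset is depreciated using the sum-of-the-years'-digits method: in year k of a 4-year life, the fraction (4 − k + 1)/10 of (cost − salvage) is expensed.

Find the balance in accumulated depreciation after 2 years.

$31,626

Depreciable base = $57,880 − $12,700 = $45,180.
Sum of the years' digits = 4+3+2+1 = 10.
Year 1: $45,180 × 4/10 = $18,072. Book value $39,808.
Year 2: $45,180 × 3/10 = $13,554. Book value $26,254.
Accumulated through year 2 = $57,880 − $26,254 = $31,626.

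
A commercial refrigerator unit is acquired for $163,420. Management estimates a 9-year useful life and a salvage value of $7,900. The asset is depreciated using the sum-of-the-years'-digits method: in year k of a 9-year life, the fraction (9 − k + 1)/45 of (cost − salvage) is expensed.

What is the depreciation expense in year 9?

Depreciable base = $163,420 − $7,900 = $155,520.
Sum of the years' digits = 9+8+7+6+5+4+3+2+1 = 45.
Year 1: $155,520 × 9/45 = $31,104. Book value $132,316.
Year 2: $155,520 × 8/45 = $27,648. Book value $104,668.
Year 3: $155,520 × 7/45 = $24,192. Book value $80,476.
Year 4: $155,520 × 6/45 = $20,736. Book value $59,740.
Year 5: $155,520 × 5/45 = $17,280. Book value $42,460.
Year 6: $155,520 × 4/45 = $13,824. Book value $28,636.
Year 7: $155,520 × 3/45 = $10,368. Book value $18,268.
Year 8: $155,520 × 2/45 = $6,912. Book value $11,356.
Year 9: $155,520 × 1/45 = $3,456. Book value $7,900.

$3,456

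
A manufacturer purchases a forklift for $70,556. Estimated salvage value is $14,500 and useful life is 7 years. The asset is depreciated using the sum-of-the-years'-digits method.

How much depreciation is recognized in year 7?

Depreciable base = $70,556 − $14,500 = $56,056.
Sum of the years' digits = 7+6+5+4+3+2+1 = 28.
Year 1: $56,056 × 7/28 = $14,014. Book value $56,542.
Year 2: $56,056 × 6/28 = $12,012. Book value $44,530.
Year 3: $56,056 × 5/28 = $10,010. Book value $34,520.
Year 4: $56,056 × 4/28 = $8,008. Book value $26,512.
Year 5: $56,056 × 3/28 = $6,006. Book value $20,506.
Year 6: $56,056 × 2/28 = $4,004. Book value $16,502.
Year 7: $56,056 × 1/28 = $2,002. Book value $14,500.

$2,002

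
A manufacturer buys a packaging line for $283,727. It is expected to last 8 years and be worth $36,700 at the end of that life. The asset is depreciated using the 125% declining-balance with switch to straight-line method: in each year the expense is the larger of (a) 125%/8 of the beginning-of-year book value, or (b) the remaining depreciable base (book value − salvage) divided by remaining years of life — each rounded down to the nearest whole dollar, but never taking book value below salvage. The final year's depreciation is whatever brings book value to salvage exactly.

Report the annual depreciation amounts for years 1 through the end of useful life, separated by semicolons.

$44,332; $37,405; $31,560; $26,746; $26,746; $26,746; $26,746; $26,746

Depreciable base = $283,727 − $36,700 = $247,027.
Year 1: DB = ⌊$283,727 × 125%/8⌋ = $44,332; SL = ⌊$247,027/8⌋ = $30,878 → take DB $44,332. Book value $239,395.
Year 2: DB = ⌊$239,395 × 125%/8⌋ = $37,405; SL = ⌊$202,695/7⌋ = $28,956 → take DB $37,405. Book value $201,990.
Year 3: DB = ⌊$201,990 × 125%/8⌋ = $31,560; SL = ⌊$165,290/6⌋ = $27,548 → take DB $31,560. Book value $170,430.
Year 4: DB = ⌊$170,430 × 125%/8⌋ = $26,629; SL = ⌊$133,730/5⌋ = $26,746 → take SL $26,746. Book value $143,684.
Year 5: DB = ⌊$143,684 × 125%/8⌋ = $22,450; SL = ⌊$106,984/4⌋ = $26,746 → take SL $26,746. Book value $116,938.
Year 6: DB = ⌊$116,938 × 125%/8⌋ = $18,271; SL = ⌊$80,238/3⌋ = $26,746 → take SL $26,746. Book value $90,192.
Year 7: DB = ⌊$90,192 × 125%/8⌋ = $14,092; SL = ⌊$53,492/2⌋ = $26,746 → take SL $26,746. Book value $63,446.
Year 8 (final): $63,446 − $36,700 = $26,746. Book value $36,700.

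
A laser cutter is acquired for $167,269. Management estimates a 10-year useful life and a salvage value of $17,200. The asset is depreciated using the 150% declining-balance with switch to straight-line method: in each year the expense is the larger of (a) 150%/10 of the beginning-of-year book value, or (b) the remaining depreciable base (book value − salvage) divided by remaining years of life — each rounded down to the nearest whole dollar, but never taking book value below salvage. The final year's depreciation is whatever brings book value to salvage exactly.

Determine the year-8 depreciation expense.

Depreciable base = $167,269 − $17,200 = $150,069.
Year 1: DB = ⌊$167,269 × 150%/10⌋ = $25,090; SL = ⌊$150,069/10⌋ = $15,006 → take DB $25,090. Book value $142,179.
Year 2: DB = ⌊$142,179 × 150%/10⌋ = $21,326; SL = ⌊$124,979/9⌋ = $13,886 → take DB $21,326. Book value $120,853.
Year 3: DB = ⌊$120,853 × 150%/10⌋ = $18,127; SL = ⌊$103,653/8⌋ = $12,956 → take DB $18,127. Book value $102,726.
Year 4: DB = ⌊$102,726 × 150%/10⌋ = $15,408; SL = ⌊$85,526/7⌋ = $12,218 → take DB $15,408. Book value $87,318.
Year 5: DB = ⌊$87,318 × 150%/10⌋ = $13,097; SL = ⌊$70,118/6⌋ = $11,686 → take DB $13,097. Book value $74,221.
Year 6: DB = ⌊$74,221 × 150%/10⌋ = $11,133; SL = ⌊$57,021/5⌋ = $11,404 → take SL $11,404. Book value $62,817.
Year 7: DB = ⌊$62,817 × 150%/10⌋ = $9,422; SL = ⌊$45,617/4⌋ = $11,404 → take SL $11,404. Book value $51,413.
Year 8: DB = ⌊$51,413 × 150%/10⌋ = $7,711; SL = ⌊$34,213/3⌋ = $11,404 → take SL $11,404. Book value $40,009.

$11,404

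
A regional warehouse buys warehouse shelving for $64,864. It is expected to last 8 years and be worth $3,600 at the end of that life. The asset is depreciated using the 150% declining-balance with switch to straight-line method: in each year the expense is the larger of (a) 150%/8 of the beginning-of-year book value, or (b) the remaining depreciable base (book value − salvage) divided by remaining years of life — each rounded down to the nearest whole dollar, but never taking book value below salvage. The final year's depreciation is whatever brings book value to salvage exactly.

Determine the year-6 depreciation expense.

$6,167

Depreciable base = $64,864 − $3,600 = $61,264.
Year 1: DB = ⌊$64,864 × 150%/8⌋ = $12,162; SL = ⌊$61,264/8⌋ = $7,658 → take DB $12,162. Book value $52,702.
Year 2: DB = ⌊$52,702 × 150%/8⌋ = $9,881; SL = ⌊$49,102/7⌋ = $7,014 → take DB $9,881. Book value $42,821.
Year 3: DB = ⌊$42,821 × 150%/8⌋ = $8,028; SL = ⌊$39,221/6⌋ = $6,536 → take DB $8,028. Book value $34,793.
Year 4: DB = ⌊$34,793 × 150%/8⌋ = $6,523; SL = ⌊$31,193/5⌋ = $6,238 → take DB $6,523. Book value $28,270.
Year 5: DB = ⌊$28,270 × 150%/8⌋ = $5,300; SL = ⌊$24,670/4⌋ = $6,167 → take SL $6,167. Book value $22,103.
Year 6: DB = ⌊$22,103 × 150%/8⌋ = $4,144; SL = ⌊$18,503/3⌋ = $6,167 → take SL $6,167. Book value $15,936.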